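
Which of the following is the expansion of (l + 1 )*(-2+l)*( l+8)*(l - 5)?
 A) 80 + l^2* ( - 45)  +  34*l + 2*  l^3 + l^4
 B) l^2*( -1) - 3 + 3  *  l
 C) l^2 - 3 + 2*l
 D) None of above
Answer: A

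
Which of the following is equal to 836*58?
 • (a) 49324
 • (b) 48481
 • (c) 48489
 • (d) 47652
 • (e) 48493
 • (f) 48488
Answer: f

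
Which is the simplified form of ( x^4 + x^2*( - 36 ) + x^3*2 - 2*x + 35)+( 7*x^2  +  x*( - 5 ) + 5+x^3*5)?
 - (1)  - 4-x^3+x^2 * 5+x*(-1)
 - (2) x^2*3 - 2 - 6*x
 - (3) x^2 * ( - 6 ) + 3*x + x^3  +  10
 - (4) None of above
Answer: 4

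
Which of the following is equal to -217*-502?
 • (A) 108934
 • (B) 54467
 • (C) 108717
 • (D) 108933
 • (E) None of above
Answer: A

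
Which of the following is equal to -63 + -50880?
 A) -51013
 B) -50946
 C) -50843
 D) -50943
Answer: D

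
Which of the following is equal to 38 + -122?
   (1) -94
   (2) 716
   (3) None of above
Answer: 3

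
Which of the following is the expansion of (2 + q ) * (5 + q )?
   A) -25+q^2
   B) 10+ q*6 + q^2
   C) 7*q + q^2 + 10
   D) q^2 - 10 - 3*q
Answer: C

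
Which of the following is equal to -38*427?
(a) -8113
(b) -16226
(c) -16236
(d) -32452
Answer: b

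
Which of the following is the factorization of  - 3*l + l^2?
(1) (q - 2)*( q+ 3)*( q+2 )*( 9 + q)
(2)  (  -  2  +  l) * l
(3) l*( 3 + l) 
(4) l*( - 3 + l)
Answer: 4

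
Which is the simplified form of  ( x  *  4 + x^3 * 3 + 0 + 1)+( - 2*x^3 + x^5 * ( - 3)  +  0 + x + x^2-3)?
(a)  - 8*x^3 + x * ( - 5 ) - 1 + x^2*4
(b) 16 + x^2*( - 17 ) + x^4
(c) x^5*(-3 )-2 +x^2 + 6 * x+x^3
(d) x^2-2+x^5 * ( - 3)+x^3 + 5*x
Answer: d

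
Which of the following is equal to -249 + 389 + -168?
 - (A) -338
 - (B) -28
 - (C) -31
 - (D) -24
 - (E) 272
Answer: B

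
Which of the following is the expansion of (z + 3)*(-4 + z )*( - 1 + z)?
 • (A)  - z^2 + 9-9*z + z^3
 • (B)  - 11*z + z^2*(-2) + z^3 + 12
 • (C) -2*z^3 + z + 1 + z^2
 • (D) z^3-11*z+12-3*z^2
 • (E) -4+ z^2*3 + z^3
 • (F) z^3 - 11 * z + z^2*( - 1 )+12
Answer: B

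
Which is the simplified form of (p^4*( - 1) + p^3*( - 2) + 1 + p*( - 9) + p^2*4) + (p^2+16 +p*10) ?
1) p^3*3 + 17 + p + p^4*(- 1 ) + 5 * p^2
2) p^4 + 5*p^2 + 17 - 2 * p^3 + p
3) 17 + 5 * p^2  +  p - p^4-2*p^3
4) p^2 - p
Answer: 3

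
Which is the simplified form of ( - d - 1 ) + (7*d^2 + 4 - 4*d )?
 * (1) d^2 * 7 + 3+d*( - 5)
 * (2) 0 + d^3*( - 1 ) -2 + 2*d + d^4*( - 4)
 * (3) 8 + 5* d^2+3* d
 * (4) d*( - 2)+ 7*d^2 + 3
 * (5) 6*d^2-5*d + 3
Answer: 1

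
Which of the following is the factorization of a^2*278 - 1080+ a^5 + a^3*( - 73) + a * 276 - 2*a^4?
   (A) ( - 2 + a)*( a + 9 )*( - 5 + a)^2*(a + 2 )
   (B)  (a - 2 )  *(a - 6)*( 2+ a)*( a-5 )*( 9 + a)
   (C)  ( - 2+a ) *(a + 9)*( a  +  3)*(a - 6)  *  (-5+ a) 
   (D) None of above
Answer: B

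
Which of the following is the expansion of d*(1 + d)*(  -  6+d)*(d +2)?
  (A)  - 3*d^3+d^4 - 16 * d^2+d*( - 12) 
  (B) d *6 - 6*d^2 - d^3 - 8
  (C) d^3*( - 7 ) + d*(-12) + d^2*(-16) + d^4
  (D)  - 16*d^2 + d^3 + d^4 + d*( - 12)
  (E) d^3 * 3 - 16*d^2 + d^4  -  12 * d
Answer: A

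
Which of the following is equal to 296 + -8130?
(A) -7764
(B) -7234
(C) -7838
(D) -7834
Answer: D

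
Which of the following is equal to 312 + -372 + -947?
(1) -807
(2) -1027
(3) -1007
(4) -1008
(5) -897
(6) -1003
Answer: 3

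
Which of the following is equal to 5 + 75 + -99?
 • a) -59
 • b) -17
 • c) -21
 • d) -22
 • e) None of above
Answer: e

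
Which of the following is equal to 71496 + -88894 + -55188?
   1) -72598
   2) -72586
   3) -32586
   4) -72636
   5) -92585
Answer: 2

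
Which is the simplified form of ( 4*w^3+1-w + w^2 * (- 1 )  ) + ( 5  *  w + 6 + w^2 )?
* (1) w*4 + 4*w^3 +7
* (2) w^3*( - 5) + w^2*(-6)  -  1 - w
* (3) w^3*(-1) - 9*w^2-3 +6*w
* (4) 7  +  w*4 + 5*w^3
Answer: 1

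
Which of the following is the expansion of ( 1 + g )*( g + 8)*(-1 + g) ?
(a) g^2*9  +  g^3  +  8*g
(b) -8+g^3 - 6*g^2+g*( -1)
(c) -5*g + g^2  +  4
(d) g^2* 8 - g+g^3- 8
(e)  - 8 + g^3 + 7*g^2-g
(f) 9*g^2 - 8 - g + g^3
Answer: d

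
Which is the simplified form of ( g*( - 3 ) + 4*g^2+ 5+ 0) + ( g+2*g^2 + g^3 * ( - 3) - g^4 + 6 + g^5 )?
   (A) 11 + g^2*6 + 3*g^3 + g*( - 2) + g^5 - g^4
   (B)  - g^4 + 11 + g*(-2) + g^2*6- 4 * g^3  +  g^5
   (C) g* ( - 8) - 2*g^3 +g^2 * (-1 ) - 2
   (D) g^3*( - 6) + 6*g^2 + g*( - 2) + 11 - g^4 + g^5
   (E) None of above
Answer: E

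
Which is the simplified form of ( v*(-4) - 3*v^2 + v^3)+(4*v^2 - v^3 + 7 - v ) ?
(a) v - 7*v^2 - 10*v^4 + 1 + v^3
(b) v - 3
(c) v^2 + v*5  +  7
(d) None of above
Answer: d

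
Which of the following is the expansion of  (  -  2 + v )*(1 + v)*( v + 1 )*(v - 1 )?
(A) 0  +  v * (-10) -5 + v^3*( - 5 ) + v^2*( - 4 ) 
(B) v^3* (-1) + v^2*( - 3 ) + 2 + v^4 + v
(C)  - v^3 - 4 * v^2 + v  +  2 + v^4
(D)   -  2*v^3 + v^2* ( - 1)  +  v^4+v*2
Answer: B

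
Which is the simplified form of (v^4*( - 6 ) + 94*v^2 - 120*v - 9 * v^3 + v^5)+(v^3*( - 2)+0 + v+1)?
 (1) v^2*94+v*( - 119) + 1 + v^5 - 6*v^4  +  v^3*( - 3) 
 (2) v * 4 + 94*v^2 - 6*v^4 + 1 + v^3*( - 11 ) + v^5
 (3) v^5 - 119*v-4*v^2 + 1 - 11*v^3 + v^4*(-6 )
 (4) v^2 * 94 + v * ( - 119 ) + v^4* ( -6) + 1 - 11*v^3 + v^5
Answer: 4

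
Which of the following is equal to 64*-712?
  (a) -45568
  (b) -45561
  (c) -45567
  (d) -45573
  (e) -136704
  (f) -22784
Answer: a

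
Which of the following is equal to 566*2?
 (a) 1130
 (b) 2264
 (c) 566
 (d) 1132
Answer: d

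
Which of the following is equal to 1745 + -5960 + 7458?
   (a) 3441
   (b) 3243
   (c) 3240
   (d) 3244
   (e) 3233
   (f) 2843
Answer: b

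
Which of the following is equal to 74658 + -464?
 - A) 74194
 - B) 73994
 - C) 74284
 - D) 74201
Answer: A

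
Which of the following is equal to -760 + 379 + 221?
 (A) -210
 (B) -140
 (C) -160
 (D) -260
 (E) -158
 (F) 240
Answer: C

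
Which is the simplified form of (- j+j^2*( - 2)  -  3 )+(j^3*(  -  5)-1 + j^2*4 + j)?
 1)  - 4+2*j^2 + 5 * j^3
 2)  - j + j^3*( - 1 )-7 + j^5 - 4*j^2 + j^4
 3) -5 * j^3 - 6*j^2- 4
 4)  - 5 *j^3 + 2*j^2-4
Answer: 4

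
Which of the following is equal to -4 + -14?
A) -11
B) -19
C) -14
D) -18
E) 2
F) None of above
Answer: D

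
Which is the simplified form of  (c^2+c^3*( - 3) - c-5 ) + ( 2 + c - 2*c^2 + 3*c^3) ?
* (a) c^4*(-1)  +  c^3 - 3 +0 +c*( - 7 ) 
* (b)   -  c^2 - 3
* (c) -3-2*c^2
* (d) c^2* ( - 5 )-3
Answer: b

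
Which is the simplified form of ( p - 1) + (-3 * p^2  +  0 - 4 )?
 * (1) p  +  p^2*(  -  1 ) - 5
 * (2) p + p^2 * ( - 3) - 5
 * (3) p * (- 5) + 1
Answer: 2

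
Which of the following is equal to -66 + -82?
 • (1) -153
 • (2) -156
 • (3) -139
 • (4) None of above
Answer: 4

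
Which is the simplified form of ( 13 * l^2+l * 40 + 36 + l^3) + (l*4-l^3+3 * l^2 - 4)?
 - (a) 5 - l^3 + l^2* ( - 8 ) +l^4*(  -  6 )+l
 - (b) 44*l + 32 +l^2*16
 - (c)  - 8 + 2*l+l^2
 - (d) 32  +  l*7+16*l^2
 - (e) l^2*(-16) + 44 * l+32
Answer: b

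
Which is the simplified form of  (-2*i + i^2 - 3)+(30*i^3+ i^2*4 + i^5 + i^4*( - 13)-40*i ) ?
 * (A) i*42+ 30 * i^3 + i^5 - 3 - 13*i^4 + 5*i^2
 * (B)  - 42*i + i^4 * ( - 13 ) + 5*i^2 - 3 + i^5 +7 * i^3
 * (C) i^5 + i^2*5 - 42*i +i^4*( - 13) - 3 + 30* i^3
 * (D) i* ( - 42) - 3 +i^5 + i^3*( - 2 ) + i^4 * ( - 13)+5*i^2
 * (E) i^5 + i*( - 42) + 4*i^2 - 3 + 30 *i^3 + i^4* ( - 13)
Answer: C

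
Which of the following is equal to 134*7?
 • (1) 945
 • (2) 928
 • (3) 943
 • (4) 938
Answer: 4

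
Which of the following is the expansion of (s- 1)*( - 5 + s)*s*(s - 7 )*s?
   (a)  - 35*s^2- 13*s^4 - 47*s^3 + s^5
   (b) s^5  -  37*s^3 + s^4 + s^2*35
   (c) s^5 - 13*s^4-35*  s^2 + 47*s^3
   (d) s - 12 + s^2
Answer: c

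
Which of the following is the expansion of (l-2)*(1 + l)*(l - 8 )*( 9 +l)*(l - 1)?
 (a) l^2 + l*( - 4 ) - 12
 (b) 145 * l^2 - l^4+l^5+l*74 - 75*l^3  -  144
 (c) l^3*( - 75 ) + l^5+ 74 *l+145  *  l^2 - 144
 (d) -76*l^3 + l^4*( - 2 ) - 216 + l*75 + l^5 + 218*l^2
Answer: b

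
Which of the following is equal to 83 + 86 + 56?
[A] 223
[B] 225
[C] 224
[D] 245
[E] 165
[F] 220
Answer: B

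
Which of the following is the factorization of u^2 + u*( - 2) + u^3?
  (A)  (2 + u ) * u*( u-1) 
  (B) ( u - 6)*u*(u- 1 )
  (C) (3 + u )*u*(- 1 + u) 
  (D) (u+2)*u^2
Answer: A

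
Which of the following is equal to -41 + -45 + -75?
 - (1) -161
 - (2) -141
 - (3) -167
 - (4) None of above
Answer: 1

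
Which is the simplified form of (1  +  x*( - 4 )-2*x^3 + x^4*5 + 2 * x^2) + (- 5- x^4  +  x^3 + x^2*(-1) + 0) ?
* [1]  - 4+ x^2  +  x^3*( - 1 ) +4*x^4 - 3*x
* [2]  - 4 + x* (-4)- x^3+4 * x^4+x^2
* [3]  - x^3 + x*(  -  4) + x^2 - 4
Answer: 2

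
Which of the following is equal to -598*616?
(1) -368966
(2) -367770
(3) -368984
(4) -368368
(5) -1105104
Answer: 4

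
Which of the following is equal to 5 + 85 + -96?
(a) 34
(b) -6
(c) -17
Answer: b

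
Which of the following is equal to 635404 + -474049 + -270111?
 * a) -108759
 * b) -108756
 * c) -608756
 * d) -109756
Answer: b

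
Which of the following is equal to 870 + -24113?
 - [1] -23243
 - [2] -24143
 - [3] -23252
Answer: 1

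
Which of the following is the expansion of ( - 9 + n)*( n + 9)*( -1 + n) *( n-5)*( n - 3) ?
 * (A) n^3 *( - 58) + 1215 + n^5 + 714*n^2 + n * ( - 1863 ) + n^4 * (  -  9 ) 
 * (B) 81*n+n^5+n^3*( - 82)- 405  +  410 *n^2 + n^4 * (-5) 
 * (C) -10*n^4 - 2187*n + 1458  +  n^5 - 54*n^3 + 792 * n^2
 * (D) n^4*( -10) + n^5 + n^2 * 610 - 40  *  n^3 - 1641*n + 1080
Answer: A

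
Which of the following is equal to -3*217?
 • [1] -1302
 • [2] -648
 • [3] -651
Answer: 3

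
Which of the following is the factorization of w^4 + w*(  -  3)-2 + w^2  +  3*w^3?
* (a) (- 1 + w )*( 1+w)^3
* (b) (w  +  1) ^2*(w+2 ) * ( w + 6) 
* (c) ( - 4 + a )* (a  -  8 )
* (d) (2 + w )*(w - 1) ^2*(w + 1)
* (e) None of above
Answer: e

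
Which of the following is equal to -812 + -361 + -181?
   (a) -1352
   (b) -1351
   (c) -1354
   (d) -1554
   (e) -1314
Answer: c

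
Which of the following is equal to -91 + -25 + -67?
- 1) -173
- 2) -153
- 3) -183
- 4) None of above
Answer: 3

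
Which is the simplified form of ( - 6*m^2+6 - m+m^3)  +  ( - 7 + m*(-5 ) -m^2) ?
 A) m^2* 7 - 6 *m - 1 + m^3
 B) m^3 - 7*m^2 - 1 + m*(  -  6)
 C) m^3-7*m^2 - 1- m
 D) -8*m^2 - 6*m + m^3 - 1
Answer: B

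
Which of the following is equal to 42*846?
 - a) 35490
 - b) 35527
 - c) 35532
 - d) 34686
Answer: c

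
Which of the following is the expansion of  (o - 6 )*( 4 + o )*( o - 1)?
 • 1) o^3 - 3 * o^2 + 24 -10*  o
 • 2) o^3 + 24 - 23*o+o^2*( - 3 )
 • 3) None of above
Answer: 3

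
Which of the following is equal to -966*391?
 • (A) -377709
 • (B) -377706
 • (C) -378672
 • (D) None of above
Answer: B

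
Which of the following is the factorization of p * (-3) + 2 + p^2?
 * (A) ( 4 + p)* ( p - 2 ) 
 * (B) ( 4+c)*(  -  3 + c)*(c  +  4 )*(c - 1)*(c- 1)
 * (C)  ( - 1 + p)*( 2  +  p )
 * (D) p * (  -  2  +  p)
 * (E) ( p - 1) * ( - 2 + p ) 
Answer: E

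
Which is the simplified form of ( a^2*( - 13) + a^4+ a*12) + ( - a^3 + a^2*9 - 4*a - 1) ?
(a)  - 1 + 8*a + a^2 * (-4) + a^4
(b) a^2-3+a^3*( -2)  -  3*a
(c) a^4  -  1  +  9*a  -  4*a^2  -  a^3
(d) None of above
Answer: d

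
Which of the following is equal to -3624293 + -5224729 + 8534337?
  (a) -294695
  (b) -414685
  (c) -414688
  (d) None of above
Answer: d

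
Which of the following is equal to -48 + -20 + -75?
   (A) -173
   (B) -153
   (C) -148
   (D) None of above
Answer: D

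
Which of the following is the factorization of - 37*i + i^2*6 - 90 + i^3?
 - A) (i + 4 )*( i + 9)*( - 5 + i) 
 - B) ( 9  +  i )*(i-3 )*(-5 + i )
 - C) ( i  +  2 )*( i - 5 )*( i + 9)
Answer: C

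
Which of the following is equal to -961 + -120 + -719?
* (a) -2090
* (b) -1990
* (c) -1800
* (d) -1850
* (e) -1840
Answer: c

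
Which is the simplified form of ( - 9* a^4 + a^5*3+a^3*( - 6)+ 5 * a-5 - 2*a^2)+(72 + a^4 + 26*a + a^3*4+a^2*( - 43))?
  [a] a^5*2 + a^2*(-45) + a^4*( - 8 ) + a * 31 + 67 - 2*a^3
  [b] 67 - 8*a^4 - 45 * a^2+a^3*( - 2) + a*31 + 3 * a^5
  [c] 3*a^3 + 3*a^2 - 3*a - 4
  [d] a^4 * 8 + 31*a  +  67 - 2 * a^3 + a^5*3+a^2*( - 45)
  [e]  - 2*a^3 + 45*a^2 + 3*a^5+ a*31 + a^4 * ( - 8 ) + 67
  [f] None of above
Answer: b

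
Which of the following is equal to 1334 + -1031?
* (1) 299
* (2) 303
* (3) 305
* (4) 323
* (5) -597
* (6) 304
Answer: 2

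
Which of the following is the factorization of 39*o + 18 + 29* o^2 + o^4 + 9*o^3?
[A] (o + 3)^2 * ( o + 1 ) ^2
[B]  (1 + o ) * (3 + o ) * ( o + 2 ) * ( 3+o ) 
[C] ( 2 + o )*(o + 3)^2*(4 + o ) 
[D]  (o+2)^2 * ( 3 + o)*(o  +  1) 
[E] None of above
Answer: B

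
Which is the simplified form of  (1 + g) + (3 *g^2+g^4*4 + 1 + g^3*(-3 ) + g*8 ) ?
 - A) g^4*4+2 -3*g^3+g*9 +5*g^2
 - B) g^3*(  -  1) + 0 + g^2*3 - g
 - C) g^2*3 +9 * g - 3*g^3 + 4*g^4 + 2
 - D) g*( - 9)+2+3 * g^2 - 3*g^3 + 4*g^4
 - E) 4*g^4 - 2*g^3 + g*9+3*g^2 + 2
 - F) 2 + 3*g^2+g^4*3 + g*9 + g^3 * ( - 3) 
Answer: C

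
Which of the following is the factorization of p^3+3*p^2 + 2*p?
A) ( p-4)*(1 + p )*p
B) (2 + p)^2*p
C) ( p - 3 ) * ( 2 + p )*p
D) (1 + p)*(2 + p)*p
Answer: D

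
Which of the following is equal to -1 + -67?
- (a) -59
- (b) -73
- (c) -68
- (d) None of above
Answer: c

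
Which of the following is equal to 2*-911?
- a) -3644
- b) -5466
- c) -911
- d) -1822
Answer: d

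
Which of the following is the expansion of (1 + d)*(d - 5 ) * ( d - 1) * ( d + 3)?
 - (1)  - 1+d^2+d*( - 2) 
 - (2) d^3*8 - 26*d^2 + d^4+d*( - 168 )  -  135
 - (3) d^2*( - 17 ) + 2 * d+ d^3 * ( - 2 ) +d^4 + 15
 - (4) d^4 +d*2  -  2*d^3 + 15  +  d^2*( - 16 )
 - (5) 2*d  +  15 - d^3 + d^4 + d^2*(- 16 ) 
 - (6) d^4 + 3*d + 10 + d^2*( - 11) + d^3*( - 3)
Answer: 4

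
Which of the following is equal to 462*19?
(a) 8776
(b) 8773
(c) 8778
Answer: c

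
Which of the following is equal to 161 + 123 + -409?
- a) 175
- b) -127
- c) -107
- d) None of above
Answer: d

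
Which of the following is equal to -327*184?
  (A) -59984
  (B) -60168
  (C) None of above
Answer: B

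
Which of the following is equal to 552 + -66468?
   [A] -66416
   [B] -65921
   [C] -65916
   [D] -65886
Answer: C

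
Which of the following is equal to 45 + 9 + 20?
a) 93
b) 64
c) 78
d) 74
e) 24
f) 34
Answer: d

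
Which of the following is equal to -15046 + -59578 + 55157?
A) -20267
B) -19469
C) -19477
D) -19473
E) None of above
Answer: E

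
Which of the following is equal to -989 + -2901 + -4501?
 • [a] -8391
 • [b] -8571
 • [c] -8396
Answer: a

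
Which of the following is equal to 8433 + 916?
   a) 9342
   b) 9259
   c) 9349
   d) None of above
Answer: c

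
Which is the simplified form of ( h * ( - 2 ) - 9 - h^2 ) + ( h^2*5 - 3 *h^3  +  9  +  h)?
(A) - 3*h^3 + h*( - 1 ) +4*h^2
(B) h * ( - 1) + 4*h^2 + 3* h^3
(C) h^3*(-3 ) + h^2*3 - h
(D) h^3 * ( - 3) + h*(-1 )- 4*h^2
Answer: A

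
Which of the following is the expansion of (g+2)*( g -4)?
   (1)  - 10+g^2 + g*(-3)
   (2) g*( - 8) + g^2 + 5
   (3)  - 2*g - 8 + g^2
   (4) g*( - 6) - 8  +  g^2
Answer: 3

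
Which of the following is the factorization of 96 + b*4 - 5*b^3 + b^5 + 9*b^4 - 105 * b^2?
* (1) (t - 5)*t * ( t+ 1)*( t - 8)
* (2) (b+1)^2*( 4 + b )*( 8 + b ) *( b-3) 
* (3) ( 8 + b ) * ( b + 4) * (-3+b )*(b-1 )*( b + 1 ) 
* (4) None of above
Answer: 3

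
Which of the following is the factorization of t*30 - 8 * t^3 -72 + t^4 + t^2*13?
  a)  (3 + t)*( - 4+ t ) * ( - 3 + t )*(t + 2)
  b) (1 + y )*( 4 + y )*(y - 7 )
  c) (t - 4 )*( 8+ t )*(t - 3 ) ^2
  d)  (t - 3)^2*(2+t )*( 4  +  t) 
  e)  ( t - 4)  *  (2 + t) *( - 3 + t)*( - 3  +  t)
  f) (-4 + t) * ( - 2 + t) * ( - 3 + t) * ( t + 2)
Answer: e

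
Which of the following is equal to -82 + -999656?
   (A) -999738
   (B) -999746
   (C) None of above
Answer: A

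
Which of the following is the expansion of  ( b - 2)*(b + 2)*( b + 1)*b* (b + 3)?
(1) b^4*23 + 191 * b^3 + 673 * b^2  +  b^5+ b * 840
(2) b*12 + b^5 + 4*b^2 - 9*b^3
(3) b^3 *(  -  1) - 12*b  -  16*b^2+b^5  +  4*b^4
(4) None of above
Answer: 3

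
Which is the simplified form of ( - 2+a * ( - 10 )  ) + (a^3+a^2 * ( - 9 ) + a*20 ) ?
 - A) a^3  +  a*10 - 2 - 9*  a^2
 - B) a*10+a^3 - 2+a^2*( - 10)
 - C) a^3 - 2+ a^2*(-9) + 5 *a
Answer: A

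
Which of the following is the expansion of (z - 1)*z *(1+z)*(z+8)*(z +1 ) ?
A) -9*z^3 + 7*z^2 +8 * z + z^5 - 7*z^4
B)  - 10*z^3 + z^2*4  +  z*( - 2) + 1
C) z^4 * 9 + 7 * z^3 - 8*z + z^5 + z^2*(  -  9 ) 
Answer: C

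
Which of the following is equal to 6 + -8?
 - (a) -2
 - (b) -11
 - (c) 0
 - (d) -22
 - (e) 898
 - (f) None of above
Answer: a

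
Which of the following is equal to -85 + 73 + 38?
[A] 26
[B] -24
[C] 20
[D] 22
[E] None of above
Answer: A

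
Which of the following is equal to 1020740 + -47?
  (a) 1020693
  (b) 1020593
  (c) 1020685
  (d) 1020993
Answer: a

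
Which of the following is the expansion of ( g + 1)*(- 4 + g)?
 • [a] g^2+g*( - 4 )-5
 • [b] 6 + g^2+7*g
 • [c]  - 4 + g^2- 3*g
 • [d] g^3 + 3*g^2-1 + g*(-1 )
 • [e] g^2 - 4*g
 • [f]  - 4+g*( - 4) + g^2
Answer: c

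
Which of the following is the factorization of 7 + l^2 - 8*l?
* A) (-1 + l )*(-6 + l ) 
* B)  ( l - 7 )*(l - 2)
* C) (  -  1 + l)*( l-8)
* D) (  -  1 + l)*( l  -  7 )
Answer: D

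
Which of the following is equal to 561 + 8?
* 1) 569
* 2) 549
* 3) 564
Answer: 1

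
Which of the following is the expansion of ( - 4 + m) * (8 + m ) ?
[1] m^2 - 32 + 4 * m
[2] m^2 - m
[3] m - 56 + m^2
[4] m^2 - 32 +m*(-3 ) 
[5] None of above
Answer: 1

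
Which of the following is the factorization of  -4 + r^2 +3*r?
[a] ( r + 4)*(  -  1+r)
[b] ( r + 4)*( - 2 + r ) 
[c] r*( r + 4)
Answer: a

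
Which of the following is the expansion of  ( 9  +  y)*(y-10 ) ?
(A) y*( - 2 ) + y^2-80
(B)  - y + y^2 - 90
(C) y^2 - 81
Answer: B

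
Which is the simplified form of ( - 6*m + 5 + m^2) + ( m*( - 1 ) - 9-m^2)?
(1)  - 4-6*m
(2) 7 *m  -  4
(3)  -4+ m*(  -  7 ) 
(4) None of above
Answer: 3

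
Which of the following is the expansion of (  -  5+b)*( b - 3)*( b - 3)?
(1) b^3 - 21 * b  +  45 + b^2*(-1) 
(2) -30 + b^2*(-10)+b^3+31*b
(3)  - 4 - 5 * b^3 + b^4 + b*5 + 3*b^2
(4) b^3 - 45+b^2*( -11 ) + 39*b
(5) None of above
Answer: 4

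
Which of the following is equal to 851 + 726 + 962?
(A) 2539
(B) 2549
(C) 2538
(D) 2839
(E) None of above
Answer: A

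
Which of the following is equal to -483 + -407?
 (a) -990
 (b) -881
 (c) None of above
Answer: c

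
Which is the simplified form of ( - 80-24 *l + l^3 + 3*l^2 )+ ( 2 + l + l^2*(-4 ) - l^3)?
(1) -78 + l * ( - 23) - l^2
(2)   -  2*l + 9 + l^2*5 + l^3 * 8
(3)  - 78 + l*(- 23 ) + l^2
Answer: 1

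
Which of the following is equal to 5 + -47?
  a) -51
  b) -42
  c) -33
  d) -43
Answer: b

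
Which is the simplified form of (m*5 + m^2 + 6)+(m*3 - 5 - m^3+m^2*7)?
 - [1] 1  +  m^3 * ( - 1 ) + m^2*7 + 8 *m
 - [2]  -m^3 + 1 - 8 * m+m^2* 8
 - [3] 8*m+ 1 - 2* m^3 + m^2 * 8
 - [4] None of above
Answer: 4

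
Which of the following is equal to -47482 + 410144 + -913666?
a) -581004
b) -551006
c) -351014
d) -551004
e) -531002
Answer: d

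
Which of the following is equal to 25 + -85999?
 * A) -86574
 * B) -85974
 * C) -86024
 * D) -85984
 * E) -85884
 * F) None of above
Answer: B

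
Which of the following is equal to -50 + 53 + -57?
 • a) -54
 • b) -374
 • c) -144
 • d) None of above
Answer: a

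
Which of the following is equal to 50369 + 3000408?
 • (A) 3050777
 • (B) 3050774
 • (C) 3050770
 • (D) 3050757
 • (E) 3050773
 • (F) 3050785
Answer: A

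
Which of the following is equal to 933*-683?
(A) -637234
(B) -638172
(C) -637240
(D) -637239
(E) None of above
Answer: D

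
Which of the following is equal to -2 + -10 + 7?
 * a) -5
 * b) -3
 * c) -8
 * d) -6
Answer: a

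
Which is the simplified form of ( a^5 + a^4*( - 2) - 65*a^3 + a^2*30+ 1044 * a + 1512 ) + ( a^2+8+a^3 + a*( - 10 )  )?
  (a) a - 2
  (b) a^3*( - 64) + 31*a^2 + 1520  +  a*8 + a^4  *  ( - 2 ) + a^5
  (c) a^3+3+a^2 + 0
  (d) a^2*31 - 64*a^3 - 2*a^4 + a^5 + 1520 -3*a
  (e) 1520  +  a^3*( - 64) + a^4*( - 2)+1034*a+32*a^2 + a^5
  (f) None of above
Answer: f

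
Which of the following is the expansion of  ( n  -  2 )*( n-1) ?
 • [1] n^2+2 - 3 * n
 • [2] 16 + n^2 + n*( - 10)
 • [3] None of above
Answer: 1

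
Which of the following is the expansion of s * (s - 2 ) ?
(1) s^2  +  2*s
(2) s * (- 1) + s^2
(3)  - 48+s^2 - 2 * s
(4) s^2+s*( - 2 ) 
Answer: 4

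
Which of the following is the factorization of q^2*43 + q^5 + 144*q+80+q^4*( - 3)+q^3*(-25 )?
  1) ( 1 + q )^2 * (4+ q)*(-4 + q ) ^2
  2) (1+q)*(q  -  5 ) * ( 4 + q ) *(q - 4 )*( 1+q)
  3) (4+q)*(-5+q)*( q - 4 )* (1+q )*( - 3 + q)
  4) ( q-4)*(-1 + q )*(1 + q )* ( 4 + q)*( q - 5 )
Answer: 2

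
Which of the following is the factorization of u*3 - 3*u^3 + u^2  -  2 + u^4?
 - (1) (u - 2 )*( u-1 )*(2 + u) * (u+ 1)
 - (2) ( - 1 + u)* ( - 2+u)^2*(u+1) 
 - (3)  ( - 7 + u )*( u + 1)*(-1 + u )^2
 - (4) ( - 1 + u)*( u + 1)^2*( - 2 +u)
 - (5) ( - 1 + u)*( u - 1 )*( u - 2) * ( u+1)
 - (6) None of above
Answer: 5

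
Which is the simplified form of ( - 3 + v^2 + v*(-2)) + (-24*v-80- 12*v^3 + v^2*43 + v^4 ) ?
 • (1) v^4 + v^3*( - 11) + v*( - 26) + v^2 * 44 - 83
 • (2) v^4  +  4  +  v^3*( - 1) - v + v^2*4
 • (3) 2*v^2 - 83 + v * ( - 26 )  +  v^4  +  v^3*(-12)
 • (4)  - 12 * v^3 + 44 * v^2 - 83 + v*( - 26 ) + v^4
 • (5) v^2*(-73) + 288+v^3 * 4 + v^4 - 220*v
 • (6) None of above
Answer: 4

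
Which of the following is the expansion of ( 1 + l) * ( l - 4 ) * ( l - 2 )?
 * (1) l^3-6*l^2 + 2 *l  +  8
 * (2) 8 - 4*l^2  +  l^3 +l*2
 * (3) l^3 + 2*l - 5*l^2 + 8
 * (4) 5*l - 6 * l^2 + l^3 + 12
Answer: 3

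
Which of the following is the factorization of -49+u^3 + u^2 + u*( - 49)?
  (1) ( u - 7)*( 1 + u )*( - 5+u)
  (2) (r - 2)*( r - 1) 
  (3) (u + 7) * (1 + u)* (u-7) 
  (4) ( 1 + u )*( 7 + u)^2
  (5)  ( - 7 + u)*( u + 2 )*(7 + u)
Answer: 3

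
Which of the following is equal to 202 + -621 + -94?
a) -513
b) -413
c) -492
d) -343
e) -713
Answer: a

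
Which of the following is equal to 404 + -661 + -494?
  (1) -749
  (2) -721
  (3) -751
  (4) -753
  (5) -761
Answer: 3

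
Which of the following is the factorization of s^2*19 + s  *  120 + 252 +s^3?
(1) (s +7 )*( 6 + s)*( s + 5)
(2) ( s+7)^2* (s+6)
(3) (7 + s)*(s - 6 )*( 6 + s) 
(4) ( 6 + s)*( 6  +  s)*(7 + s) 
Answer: 4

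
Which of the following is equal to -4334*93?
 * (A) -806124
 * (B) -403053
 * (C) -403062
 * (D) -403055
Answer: C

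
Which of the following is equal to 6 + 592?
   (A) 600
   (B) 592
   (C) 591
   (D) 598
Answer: D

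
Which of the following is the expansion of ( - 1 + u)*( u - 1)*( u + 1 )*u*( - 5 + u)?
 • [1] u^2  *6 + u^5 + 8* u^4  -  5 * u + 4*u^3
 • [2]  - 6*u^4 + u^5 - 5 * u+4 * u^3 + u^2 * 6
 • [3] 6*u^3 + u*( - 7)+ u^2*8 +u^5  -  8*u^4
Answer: 2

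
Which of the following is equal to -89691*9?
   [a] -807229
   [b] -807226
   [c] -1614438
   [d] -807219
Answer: d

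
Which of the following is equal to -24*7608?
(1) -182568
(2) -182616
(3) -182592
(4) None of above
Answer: 3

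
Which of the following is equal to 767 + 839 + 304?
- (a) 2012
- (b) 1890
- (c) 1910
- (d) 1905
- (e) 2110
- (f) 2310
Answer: c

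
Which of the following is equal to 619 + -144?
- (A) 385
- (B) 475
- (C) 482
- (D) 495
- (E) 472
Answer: B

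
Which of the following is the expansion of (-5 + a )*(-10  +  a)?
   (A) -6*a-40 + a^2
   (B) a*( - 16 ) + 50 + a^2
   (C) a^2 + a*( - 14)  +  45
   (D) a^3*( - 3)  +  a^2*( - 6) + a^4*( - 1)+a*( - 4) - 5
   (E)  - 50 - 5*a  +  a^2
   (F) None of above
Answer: F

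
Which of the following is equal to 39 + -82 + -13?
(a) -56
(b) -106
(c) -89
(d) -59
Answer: a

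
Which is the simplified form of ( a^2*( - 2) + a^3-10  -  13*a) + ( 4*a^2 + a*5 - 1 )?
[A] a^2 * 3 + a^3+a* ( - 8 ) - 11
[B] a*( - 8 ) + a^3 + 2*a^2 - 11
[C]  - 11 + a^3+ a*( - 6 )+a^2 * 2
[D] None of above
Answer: B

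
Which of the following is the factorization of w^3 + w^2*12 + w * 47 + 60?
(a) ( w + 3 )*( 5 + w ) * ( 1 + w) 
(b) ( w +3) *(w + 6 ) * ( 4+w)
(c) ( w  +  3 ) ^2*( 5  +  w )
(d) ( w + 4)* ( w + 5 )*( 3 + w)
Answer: d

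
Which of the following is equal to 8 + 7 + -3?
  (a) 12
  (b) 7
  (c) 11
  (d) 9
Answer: a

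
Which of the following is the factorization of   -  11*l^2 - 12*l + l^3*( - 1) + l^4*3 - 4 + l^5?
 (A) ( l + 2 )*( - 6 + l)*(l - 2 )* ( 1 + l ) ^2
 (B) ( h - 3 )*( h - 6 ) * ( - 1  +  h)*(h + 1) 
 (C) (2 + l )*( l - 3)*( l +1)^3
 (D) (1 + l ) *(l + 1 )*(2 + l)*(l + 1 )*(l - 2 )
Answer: D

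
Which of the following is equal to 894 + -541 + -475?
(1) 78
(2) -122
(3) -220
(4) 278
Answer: 2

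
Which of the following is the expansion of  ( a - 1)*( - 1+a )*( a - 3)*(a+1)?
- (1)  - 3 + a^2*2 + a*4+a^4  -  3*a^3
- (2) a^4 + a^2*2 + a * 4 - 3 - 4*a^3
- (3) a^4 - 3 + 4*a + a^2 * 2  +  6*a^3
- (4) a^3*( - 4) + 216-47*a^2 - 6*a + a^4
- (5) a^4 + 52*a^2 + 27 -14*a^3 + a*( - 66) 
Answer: 2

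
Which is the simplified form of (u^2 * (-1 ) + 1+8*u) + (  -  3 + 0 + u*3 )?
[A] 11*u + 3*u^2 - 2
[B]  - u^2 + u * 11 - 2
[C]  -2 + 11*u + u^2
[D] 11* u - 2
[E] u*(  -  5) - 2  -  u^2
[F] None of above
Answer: B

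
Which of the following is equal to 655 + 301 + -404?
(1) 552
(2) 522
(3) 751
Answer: 1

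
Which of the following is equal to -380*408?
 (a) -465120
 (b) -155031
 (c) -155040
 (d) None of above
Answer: c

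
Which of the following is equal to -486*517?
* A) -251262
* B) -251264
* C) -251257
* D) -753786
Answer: A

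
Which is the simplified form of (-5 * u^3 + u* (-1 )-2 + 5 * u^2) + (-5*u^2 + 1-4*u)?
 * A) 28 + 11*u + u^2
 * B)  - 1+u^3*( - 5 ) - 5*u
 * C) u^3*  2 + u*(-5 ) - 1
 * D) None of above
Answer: B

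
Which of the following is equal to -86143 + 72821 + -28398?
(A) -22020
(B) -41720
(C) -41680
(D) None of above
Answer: B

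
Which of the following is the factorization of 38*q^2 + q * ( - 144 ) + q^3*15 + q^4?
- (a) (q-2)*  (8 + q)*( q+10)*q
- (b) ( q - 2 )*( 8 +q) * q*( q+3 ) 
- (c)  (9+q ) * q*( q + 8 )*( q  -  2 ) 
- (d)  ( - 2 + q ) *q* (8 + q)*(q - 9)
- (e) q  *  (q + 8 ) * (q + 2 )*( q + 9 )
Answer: c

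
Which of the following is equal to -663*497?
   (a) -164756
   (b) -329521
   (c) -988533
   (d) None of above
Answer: d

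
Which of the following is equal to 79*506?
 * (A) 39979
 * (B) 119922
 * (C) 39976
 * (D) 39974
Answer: D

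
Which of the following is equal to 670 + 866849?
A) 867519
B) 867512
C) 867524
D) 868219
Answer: A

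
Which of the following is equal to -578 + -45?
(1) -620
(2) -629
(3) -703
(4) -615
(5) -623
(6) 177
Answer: 5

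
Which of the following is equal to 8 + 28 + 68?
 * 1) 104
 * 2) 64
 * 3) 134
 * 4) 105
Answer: 1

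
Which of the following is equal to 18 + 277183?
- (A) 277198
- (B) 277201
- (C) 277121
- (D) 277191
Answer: B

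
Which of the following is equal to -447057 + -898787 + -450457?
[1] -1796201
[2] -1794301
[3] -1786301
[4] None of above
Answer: 4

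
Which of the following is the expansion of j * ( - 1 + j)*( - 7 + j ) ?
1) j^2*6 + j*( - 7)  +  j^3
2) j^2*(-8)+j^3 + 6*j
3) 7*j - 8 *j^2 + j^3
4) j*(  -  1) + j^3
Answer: 3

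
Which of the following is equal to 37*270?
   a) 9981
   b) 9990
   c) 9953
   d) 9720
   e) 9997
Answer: b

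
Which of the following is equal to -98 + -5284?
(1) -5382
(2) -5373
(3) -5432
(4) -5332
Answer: 1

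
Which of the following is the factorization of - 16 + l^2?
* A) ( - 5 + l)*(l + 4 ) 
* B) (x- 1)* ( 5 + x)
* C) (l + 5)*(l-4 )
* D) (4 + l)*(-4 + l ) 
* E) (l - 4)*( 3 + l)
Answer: D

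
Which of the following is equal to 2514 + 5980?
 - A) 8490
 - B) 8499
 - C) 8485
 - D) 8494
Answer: D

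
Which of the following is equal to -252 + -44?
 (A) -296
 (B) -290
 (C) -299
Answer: A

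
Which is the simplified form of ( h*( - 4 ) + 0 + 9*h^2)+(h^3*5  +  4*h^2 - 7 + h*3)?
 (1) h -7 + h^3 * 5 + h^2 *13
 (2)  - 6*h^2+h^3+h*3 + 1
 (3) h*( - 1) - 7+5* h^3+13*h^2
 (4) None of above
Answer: 3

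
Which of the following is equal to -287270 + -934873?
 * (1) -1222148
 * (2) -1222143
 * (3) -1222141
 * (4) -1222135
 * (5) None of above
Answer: 2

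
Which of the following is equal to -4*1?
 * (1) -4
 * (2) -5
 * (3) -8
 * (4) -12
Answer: 1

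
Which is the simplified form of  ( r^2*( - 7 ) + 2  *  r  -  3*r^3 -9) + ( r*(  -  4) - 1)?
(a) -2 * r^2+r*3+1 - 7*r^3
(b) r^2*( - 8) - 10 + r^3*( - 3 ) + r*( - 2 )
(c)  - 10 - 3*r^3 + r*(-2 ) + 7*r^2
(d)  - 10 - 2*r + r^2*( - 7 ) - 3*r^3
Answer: d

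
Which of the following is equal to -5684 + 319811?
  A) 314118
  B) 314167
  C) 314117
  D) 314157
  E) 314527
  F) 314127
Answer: F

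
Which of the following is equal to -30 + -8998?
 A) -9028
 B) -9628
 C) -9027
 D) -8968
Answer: A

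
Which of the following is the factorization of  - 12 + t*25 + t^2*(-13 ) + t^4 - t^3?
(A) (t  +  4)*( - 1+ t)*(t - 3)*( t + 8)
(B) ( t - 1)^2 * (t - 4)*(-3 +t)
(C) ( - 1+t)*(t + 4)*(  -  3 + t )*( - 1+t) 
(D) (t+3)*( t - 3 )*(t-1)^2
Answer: C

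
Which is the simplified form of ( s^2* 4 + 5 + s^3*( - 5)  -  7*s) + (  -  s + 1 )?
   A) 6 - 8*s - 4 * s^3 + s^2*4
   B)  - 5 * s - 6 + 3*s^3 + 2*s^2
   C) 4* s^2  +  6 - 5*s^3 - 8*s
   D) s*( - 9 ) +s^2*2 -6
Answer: C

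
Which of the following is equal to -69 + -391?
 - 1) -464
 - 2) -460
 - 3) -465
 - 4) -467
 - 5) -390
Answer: 2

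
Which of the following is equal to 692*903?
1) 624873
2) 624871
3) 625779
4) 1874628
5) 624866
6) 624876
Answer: 6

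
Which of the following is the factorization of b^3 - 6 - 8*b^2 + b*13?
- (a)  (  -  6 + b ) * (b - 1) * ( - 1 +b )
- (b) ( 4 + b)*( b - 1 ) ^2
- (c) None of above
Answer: a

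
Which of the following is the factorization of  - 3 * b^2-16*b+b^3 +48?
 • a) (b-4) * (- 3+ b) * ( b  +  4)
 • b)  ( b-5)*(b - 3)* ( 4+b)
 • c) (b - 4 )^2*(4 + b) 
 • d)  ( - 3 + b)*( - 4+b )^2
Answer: a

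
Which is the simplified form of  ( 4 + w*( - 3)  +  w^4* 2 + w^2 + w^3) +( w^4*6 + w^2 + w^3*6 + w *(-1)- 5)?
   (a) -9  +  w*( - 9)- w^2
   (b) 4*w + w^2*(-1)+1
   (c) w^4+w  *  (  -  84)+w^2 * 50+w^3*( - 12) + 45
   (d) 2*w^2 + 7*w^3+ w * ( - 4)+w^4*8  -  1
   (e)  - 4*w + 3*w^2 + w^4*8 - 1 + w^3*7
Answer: d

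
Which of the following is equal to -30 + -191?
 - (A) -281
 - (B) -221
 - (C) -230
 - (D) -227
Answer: B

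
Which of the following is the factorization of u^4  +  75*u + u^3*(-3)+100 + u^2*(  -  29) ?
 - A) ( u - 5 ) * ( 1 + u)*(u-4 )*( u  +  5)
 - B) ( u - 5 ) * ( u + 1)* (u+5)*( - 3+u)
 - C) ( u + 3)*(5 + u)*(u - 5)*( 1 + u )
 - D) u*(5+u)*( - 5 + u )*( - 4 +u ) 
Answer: A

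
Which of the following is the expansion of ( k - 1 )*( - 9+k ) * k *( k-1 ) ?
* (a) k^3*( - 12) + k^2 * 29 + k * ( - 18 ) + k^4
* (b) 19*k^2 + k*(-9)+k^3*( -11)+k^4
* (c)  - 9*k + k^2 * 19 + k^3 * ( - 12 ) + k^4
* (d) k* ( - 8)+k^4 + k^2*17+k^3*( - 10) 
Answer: b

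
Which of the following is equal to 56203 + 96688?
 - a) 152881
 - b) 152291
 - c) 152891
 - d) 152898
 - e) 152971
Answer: c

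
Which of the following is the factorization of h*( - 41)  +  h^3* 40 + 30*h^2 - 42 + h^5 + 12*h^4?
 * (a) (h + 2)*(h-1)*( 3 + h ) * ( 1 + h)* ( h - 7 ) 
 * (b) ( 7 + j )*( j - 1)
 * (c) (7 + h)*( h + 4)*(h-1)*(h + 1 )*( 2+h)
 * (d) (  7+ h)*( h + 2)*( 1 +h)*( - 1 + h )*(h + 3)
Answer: d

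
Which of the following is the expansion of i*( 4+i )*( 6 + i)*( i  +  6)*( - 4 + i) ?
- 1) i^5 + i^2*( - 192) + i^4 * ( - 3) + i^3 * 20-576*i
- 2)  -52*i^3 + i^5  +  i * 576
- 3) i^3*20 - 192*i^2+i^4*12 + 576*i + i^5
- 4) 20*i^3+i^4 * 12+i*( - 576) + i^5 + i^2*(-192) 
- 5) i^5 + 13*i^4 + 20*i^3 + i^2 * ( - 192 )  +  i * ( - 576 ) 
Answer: 4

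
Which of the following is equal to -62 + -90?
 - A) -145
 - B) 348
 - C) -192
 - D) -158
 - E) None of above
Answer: E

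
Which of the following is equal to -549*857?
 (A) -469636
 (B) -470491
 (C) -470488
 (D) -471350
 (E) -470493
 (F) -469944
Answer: E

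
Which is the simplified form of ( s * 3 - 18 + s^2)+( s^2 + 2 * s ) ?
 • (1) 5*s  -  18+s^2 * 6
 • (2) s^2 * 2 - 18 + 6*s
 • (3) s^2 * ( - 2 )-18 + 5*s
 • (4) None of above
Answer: 4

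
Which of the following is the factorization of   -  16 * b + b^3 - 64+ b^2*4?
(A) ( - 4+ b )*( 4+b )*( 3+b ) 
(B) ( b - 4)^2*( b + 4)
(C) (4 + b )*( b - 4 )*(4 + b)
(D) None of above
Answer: C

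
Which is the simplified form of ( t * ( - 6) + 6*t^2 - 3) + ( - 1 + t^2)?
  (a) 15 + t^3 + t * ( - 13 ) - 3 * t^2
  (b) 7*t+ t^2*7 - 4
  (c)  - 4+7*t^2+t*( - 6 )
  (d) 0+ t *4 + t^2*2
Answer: c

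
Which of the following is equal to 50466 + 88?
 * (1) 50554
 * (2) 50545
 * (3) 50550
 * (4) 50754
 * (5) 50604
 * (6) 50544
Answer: 1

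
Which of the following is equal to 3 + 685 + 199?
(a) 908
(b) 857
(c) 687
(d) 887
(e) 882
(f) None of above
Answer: d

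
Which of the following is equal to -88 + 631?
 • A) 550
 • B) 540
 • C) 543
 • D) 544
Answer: C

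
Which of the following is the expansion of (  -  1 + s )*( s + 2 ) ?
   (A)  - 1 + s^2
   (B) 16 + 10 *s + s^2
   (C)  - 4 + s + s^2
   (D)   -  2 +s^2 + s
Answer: D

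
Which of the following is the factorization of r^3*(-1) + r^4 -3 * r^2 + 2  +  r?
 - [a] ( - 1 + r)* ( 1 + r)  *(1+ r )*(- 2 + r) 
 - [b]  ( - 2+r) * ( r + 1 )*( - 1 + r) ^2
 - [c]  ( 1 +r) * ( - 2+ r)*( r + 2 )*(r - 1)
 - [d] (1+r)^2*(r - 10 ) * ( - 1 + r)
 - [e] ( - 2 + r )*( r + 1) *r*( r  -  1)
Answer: a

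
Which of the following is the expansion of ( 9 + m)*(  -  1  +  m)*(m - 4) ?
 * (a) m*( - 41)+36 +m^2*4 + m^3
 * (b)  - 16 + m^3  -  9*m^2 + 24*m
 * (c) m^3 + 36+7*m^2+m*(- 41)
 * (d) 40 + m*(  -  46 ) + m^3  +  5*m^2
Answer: a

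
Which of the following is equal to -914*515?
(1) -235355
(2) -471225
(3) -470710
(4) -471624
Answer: 3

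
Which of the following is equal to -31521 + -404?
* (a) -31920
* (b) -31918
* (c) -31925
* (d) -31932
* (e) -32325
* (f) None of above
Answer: c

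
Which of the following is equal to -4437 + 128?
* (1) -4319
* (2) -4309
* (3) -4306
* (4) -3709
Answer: 2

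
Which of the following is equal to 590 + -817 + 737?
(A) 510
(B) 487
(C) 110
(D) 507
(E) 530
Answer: A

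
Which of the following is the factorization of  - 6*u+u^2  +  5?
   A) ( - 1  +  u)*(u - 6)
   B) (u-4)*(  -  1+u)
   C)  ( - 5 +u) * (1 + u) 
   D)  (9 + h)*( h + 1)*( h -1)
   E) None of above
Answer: E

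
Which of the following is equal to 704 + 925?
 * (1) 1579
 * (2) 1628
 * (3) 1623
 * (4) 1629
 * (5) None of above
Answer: 4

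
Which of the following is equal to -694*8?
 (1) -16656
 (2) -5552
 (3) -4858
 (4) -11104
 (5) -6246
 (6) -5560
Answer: 2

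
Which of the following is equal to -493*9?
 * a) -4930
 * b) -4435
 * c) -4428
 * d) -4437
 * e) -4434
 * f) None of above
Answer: d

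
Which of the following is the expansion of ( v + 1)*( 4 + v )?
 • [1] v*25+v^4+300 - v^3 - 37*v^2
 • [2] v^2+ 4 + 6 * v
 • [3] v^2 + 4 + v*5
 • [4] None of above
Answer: 3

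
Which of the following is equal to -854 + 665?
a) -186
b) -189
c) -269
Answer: b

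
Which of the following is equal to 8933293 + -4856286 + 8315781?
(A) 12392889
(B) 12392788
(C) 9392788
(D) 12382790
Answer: B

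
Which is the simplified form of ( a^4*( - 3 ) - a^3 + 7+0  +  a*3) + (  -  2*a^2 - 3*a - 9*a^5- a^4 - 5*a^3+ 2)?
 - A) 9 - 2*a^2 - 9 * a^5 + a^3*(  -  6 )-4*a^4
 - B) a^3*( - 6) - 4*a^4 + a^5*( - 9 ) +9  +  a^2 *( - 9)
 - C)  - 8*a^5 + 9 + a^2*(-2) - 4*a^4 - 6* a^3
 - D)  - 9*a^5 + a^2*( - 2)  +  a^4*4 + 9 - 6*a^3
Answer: A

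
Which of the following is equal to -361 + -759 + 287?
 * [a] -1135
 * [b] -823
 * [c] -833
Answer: c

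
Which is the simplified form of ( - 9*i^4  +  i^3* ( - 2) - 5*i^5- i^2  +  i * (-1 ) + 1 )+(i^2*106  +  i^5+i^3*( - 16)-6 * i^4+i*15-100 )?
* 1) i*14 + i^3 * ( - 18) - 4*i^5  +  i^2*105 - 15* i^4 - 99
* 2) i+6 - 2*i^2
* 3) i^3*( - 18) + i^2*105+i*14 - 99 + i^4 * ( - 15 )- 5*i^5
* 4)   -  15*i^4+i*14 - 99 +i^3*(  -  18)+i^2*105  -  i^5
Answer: 1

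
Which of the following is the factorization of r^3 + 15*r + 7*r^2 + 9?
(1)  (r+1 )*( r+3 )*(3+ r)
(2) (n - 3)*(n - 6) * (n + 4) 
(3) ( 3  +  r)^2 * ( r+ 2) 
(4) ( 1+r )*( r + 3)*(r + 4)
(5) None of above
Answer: 1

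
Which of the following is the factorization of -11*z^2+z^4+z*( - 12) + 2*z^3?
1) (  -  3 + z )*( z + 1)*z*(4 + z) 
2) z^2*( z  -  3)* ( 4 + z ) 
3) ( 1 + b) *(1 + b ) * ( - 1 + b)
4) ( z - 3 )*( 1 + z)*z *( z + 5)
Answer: 1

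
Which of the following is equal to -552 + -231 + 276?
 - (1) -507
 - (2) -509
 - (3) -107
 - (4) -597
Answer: 1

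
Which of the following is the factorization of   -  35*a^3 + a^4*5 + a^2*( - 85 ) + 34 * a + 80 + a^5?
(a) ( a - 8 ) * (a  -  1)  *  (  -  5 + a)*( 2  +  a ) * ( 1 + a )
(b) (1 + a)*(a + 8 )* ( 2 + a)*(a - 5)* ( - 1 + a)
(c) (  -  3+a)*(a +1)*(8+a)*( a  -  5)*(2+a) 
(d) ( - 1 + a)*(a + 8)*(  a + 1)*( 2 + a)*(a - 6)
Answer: b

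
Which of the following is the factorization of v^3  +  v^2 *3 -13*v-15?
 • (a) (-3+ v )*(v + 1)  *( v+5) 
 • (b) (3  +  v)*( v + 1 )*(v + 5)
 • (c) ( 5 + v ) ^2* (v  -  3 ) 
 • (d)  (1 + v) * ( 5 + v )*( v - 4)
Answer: a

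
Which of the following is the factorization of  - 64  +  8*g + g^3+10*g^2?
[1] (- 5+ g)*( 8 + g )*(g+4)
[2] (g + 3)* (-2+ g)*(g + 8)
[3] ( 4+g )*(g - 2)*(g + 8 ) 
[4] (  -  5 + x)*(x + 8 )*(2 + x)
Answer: 3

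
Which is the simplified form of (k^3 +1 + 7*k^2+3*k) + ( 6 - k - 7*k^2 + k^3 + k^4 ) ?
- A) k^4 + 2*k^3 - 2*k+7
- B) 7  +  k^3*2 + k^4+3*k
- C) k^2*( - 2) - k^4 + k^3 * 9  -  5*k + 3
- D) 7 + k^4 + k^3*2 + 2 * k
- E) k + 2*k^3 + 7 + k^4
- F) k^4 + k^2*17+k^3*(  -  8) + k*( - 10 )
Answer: D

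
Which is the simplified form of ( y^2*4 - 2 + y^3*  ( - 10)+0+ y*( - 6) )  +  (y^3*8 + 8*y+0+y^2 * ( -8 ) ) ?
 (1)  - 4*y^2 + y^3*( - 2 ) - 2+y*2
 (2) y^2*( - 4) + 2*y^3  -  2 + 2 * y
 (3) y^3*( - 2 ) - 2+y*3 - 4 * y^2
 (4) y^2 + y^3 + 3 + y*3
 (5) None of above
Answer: 1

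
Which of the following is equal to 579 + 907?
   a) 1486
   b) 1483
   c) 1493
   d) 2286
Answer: a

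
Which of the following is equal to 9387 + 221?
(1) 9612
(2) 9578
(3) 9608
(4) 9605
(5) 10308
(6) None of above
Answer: 3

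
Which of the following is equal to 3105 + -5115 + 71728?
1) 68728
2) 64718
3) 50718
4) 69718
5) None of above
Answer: 4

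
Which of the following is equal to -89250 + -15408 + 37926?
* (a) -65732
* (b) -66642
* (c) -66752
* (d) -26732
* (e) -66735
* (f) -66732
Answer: f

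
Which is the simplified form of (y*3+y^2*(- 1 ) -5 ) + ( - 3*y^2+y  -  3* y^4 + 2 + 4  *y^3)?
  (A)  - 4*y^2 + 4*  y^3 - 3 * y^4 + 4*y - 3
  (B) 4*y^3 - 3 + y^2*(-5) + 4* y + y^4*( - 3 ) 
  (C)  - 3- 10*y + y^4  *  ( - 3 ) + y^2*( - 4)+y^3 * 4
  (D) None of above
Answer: A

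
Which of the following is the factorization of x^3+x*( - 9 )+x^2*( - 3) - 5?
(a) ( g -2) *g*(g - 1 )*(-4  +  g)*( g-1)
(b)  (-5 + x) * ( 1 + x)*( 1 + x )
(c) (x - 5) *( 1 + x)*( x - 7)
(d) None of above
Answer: b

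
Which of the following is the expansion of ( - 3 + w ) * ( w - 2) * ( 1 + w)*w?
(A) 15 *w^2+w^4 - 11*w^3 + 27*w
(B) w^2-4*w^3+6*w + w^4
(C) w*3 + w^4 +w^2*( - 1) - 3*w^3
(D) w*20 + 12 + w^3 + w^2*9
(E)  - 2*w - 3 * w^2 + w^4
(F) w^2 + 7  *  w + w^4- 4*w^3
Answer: B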